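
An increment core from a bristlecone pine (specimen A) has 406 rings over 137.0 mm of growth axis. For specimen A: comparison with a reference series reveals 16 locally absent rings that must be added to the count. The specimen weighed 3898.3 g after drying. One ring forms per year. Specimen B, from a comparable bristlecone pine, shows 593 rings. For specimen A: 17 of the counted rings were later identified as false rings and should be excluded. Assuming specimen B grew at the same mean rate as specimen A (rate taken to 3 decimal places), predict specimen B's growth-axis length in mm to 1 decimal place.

200.4 mm

Specimen A: correcting the raw count gives 406 − 17 + 16 = 405 true rings.
A: Mean rate = 137.0 mm / 405 years ≈ 0.338 mm/year.
For B, 0.338 mm/year × 593 years = 200.4 mm.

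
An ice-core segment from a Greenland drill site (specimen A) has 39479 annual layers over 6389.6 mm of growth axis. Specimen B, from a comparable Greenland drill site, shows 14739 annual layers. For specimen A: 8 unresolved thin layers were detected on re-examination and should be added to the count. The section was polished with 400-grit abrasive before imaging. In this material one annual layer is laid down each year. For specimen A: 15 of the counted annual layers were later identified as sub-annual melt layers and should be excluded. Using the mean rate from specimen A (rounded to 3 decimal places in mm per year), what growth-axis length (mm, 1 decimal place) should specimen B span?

2387.7 mm

Specimen A: correcting the raw count gives 39479 − 15 + 8 = 39472 true annual layers.
A: 6389.6 mm over 39472 years gives 6389.6 / 39472 ≈ 0.162 mm/year.
B's length ≈ 0.162 × 14739 = 2387.7 mm.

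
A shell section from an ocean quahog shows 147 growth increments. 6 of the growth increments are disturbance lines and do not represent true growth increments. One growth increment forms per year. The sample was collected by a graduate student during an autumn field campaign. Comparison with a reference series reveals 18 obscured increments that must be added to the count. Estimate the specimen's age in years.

159 years

Correcting the raw count gives 147 − 6 + 18 = 159 true growth increments.
With a one-to-one growth increment periodicity this is 159 years.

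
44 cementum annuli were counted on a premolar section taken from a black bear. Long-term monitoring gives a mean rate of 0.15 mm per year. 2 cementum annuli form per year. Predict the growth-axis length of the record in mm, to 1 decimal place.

Dividing by 2 cementum annuli per year: 44 / 2 = 22 years.
22 years at 0.15 mm/year gives 0.15 × 22 = 3.3 mm.

3.3 mm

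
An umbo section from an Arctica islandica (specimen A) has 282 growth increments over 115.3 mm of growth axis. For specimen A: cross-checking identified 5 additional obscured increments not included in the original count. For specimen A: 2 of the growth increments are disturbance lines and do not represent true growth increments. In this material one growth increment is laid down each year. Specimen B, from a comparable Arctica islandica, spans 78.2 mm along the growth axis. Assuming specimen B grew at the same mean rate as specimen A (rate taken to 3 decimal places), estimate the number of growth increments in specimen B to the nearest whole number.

Specimen A: true growth increment count = 282 − 2 + 5 = 285.
A: 115.3 mm over 285 years gives 115.3 / 285 ≈ 0.405 mm/year.
Specimen B: 78.2 mm / 0.405 mm per year = 193.09 years ≈ 193 growth increments.

193 growth increments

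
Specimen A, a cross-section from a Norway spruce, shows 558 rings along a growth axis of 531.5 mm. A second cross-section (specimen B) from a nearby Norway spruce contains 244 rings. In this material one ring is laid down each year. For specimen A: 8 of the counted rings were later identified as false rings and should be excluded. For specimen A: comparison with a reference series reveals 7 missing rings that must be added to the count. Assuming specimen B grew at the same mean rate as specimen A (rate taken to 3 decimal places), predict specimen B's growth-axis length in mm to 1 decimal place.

Specimen A: true ring count = 558 − 8 + 7 = 557.
A: Extension rate ≈ 531.5 / 557 = 0.954 mm/year.
For B, 0.954 mm/year × 244 years = 232.8 mm.

232.8 mm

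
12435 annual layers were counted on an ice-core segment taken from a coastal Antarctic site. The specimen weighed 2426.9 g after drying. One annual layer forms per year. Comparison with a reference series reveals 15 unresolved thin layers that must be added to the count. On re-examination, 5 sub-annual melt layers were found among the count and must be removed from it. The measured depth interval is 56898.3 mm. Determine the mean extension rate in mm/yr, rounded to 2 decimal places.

4.57 mm/yr

True annual layer count = 12435 − 5 + 15 = 12445.
Extension rate ≈ 56898.3 / 12445 = 4.57 mm/yr.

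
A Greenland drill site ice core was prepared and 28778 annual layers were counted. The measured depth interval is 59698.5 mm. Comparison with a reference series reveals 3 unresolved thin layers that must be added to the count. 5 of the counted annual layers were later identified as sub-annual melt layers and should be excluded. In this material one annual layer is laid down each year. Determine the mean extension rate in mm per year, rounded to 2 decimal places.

2.07 mm per year

After corrections the count is 28778 − 5 + 3 = 28776 annual layers.
59698.5 mm over 28776 years gives 59698.5 / 28776 ≈ 2.07 mm per year.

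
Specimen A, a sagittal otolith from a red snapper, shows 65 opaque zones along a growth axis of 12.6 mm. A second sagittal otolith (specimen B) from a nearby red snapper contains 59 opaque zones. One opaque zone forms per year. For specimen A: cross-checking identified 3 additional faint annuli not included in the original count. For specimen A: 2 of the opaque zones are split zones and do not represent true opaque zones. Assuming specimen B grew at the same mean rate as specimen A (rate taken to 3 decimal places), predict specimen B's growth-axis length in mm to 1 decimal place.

Specimen A: after corrections the count is 65 − 2 + 3 = 66 opaque zones.
A: 12.6 mm over 66 years gives 12.6 / 66 ≈ 0.191 mm per year.
B's length ≈ 0.191 × 59 = 11.3 mm.

11.3 mm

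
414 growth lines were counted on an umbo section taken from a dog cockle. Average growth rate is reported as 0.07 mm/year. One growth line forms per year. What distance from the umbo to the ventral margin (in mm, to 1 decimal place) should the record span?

414 years of growth are recorded.
Length ≈ 0.07 × 414 = 29.0 mm.

29.0 mm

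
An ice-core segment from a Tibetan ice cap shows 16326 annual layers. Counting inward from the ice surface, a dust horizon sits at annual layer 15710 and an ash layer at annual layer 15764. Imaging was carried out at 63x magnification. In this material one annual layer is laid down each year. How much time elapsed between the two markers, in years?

54 yr

15764 − 15710 = 54 annual layers lie between the two events.
At one annual layer per year, 54 years elapsed between them.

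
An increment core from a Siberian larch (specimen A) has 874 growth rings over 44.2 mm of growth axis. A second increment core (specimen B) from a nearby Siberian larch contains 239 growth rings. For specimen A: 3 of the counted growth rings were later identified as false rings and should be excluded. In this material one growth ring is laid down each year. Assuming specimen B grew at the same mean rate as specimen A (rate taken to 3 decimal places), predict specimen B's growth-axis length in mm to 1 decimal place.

12.2 mm

Specimen A: correcting the raw count gives 874 − 3 = 871 true growth rings.
A: Extension rate ≈ 44.2 / 871 = 0.051 mm/year.
Length of B = 0.051 × 239 = 12.2 mm.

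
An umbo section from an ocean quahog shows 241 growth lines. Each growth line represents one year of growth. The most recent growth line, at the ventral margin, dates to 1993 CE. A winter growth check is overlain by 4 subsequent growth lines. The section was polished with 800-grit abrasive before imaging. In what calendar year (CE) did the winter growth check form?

4 growth lines post-date the winter growth check.
1993 − 4 = 1989 CE.

1989 CE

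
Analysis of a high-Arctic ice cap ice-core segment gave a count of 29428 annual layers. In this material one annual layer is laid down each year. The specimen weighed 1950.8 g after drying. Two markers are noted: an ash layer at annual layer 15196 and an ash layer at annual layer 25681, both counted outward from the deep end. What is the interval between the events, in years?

Separation: 25681 − 15196 = 10485 annual layers.
At one annual layer per year, 10485 years elapsed between them.

10485 years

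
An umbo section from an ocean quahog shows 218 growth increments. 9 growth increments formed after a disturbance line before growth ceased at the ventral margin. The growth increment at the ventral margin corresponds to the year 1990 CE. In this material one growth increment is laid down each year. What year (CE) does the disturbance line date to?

1981 CE

9 growth increments post-date the disturbance line.
1990 − 9 = 1981 CE.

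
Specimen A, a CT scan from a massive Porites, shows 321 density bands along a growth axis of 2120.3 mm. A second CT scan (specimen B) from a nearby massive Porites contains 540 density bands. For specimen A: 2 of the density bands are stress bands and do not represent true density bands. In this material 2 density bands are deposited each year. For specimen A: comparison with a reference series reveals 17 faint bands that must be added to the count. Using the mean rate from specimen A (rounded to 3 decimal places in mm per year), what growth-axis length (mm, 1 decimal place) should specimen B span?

Specimen A: true density band count = 321 − 2 + 17 = 336.
Specimen A: 336 density bands at 2 per year is 336 / 2 = 168 years.
A: Extension rate ≈ 2120.3 / 168 = 12.621 mm/year.
Specimen B: 540 density bands at 2 per year is 540 / 2 = 270 years. For B, 12.621 mm/year × 270 years = 3407.7 mm.

3407.7 mm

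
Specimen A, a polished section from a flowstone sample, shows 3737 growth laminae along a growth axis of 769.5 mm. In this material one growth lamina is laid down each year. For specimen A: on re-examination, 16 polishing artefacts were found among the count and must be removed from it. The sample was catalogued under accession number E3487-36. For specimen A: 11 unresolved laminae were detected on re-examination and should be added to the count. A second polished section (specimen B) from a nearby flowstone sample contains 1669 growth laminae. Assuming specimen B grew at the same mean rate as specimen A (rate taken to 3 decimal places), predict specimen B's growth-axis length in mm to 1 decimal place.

343.8 mm

Specimen A: true growth lamina count = 3737 − 16 + 11 = 3732.
A: 769.5 mm over 3732 years gives 769.5 / 3732 ≈ 0.206 mm/yr.
Length of B = 0.206 × 1669 = 343.8 mm.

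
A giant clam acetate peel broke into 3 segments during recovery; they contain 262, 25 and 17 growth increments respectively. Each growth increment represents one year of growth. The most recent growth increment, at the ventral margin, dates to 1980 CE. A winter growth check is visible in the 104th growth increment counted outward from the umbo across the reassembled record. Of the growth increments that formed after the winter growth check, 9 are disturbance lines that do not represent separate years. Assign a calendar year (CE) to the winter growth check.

Total growth increments = 262 + 25 + 17 = 304.
The winter growth check sits at growth increment 104 from the umbo, so 304 − 104 = 200 growth increments formed after it.
200 − 9 false = 191 true growth increments after the winter growth check.
The growth increment at the ventral margin is 1980 CE, so the winter growth check dates to 1980 − 191 = 1789 CE.

1789 CE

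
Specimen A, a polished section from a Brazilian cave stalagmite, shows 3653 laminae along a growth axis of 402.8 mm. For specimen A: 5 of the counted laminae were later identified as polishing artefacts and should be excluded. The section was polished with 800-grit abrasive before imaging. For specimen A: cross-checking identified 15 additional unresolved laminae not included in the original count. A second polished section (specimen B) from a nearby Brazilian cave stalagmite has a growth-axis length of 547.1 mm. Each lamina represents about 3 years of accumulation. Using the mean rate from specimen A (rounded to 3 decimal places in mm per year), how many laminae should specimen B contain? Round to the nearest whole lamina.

4929 laminae

Specimen A: true lamina count = 3653 − 5 + 15 = 3663.
Specimen A: 3663 laminae at 3 years each span 3663 × 3 = 10989 years.
A: Mean rate = 402.8 mm / 10989 years ≈ 0.037 mm per year.
B spans 547.1 / 0.037 = 14786.49 years; at 3 years per lamina that is 14786.49 / 3 ≈ 4929 laminae.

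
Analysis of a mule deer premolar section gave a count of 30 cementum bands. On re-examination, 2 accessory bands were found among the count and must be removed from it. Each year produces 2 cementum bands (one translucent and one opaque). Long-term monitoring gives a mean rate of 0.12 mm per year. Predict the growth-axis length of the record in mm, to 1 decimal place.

1.7 mm

After corrections the count is 30 − 2 = 28 cementum bands.
28 cementum bands at 2 per year is 28 / 2 = 14 years.
Predicted length = 0.12 mm/year × 14 years = 1.7 mm.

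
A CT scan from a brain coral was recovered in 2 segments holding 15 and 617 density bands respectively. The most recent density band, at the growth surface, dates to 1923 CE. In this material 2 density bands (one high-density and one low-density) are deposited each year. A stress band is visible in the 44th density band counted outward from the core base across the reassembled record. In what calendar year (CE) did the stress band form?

1629 CE

Total density bands = 15 + 617 = 632.
Between density band 44 and the growth surface there are 632 − 44 = 588 density bands.
588 density bands at 2 per year is 588 / 2 = 294 years.
The density band at the growth surface is 1923 CE, so the stress band dates to 1923 − 294 = 1629 CE.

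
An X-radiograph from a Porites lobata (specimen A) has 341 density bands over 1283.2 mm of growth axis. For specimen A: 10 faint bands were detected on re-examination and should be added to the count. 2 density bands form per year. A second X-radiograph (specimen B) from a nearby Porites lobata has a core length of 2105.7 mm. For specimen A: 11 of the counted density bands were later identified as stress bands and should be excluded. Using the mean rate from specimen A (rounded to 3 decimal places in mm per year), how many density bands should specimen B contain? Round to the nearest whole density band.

Specimen A: after corrections the count is 341 − 11 + 10 = 340 density bands.
Specimen A: dividing by 2 density bands per year: 340 / 2 = 170 years.
A: Extension rate ≈ 1283.2 / 170 = 7.548 mm/year.
Specimen B: 2105.7 mm / 7.548 mm per year = 278.97 years; at 2 density bands per year that is 278.97 × 2 ≈ 558 density bands.

558 density bands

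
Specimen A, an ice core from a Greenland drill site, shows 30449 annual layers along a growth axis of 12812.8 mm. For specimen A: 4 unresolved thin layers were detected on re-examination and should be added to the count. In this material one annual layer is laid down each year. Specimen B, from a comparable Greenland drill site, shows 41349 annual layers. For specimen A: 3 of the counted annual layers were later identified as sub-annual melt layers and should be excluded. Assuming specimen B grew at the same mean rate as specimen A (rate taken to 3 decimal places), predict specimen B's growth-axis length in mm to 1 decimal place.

Specimen A: adjusted count: 30449 − 3 + 4 = 30450 annual layers.
A: 12812.8 mm over 30450 years gives 12812.8 / 30450 ≈ 0.421 mm per year.
For B, 0.421 mm/year × 41349 years = 17407.9 mm.

17407.9 mm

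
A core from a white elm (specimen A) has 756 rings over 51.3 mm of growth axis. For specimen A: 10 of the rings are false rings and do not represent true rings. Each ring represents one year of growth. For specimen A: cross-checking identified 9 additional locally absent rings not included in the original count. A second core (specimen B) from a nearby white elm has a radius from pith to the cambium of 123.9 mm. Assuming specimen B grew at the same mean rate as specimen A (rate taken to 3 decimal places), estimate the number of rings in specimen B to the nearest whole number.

1822 rings

Specimen A: after corrections the count is 756 − 10 + 9 = 755 rings.
A: 51.3 mm over 755 years gives 51.3 / 755 ≈ 0.068 mm per year.
B spans 123.9 / 0.068 = 1822.06 years ≈ 1822 rings.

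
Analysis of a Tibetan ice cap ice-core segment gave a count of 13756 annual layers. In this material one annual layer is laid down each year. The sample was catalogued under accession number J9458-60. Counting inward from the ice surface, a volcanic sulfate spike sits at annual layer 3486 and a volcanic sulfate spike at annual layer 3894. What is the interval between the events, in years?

3894 − 3486 = 408 annual layers lie between the two events.
At one annual layer per year, 408 years elapsed between them.

408 yr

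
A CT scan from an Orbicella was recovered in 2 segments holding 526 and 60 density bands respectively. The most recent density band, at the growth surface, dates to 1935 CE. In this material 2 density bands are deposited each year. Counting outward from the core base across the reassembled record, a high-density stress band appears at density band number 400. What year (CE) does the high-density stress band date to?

Total density bands = 526 + 60 = 586.
Between density band 400 and the growth surface there are 586 − 400 = 186 density bands.
186 density bands at 2 per year is 186 / 2 = 93 years.
1935 − 93 = 1842 CE.

1842 CE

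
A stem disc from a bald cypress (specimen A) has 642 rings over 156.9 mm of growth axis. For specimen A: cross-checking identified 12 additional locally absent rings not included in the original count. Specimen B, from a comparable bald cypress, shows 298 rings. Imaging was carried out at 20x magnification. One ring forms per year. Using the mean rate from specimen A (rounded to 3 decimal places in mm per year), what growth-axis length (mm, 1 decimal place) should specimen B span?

71.5 mm

Specimen A: adjusted count: 642 + 12 = 654 rings.
A: Extension rate ≈ 156.9 / 654 = 0.240 mm/year.
B's length ≈ 0.240 × 298 = 71.5 mm.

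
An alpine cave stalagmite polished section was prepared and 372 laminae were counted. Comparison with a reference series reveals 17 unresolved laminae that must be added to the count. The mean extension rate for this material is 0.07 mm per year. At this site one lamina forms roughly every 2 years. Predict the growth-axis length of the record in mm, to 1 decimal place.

54.5 mm

After corrections the count is 372 + 17 = 389 laminae.
389 laminae at 2 years each span 389 × 2 = 778 years.
Length ≈ 0.07 × 778 = 54.5 mm.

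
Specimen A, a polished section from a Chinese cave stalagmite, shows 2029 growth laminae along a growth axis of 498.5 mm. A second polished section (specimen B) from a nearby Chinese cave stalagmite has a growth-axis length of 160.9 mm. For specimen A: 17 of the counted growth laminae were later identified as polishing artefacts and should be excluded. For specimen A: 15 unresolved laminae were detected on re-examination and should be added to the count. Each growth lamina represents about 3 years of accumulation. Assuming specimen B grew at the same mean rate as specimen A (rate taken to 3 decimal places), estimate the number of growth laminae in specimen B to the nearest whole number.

654 growth laminae

Specimen A: true growth lamina count = 2029 − 17 + 15 = 2027.
Specimen A: multiplying by 3 years per growth lamina: 2027 × 3 = 6081 years.
A: Extension rate ≈ 498.5 / 6081 = 0.082 mm/year.
For B, 160.9 / 0.082 = 1962.20 years; at 3 years per growth lamina that is 1962.20 / 3 ≈ 654 growth laminae.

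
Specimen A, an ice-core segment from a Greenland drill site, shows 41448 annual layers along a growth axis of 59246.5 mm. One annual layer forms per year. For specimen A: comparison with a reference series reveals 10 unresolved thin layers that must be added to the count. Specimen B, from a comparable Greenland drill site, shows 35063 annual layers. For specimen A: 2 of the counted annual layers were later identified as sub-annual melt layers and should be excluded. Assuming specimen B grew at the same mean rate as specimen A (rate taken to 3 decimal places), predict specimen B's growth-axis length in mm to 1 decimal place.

Specimen A: adjusted count: 41448 − 2 + 10 = 41456 annual layers.
A: Extension rate ≈ 59246.5 / 41456 = 1.429 mm per year.
B's length ≈ 1.429 × 35063 = 50105.0 mm.

50105.0 mm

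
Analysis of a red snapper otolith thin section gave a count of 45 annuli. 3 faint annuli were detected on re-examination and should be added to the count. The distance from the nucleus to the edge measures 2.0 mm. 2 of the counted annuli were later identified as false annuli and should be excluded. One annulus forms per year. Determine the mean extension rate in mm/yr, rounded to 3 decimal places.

Adjusted count: 45 − 2 + 3 = 46 annuli.
Mean rate = 2.0 mm / 46 years ≈ 0.043 mm/yr.

0.043 mm/yr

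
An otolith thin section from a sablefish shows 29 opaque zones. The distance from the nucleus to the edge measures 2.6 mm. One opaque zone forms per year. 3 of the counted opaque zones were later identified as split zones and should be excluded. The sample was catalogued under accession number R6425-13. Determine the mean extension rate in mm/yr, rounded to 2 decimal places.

True opaque zone count = 29 − 3 = 26.
Mean rate = 2.6 mm / 26 years ≈ 0.10 mm/yr.

0.10 mm/yr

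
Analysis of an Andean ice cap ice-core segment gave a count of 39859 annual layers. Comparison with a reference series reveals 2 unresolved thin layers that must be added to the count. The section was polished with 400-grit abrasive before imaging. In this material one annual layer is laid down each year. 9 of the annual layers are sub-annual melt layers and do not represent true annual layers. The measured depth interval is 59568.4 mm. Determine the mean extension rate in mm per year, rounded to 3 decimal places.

Adjusted count: 39859 − 9 + 2 = 39852 annual layers.
Mean rate = 59568.4 mm / 39852 years ≈ 1.495 mm per year.

1.495 mm per year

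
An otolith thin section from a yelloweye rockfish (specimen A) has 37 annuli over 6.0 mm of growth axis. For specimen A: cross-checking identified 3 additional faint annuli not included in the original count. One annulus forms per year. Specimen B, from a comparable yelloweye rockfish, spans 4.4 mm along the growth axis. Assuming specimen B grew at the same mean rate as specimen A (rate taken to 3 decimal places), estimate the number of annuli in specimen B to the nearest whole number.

Specimen A: after corrections the count is 37 + 3 = 40 annuli.
A: Extension rate ≈ 6.0 / 40 = 0.150 mm per year.
For B, 4.4 / 0.150 = 29.33 years ≈ 29 annuli.

29 annuli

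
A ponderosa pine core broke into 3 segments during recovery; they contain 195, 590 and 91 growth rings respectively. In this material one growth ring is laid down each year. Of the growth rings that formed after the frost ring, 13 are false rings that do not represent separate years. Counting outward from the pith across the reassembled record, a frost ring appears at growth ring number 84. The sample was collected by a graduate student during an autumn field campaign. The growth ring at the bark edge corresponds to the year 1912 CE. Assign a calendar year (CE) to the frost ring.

1133 CE

Total growth rings = 195 + 590 + 91 = 876.
The frost ring sits at growth ring 84 from the pith, so 876 − 84 = 792 growth rings formed after it.
Excluding 13 false growth rings: 792 − 13 = 779.
1912 − 779 = 1133 CE.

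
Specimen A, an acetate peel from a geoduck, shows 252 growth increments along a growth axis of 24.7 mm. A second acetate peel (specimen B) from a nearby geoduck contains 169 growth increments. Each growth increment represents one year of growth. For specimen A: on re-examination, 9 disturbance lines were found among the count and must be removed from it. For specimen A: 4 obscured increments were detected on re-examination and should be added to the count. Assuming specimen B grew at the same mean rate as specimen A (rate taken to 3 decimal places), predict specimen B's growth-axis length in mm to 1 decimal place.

16.9 mm

Specimen A: correcting the raw count gives 252 − 9 + 4 = 247 true growth increments.
A: 24.7 mm over 247 years gives 24.7 / 247 ≈ 0.100 mm/yr.
B's length ≈ 0.100 × 169 = 16.9 mm.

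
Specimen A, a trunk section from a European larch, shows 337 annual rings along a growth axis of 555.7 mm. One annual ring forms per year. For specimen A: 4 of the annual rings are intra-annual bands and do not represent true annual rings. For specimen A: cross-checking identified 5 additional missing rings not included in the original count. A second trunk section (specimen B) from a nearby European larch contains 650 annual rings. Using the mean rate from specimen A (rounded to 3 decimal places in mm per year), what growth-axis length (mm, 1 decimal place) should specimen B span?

Specimen A: correcting the raw count gives 337 − 4 + 5 = 338 true annual rings.
A: Extension rate ≈ 555.7 / 338 = 1.644 mm per year.
For B, 1.644 mm/year × 650 years = 1068.6 mm.

1068.6 mm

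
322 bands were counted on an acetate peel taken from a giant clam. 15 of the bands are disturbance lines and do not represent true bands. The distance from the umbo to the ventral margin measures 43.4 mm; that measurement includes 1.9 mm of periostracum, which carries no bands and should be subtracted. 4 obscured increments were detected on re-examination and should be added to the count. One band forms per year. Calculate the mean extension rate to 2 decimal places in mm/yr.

Adjusted count: 322 − 15 + 4 = 311 bands.
Net length = 43.4 − 1.9 = 41.5 mm.
41.5 mm over 311 years gives 41.5 / 311 ≈ 0.13 mm/yr.

0.13 mm/yr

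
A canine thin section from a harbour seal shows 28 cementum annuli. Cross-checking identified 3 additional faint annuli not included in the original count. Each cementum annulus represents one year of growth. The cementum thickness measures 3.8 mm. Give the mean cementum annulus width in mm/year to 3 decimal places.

True cementum annulus count = 28 + 3 = 31.
Extension rate ≈ 3.8 / 31 = 0.123 mm/year.

0.123 mm/year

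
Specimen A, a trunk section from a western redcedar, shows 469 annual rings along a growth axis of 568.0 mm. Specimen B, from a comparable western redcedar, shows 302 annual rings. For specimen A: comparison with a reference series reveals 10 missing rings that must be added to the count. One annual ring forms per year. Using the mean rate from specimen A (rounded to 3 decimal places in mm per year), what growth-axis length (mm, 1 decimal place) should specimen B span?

358.2 mm

Specimen A: adjusted count: 469 + 10 = 479 annual rings.
A: 568.0 mm over 479 years gives 568.0 / 479 ≈ 1.186 mm per year.
For B, 1.186 mm/year × 302 years = 358.2 mm.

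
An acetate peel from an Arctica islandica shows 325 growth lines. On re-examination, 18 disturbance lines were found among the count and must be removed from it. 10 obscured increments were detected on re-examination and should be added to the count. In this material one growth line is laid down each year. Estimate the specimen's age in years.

317 years

Correcting the raw count gives 325 − 18 + 10 = 317 true growth lines.
At one growth line per year, that is 317 years.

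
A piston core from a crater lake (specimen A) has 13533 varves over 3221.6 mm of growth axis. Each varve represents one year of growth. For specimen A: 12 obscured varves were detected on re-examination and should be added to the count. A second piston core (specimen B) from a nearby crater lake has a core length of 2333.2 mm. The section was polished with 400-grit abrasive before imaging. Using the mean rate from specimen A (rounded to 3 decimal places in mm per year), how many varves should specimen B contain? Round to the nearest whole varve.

9803 varves

Specimen A: true varve count = 13533 + 12 = 13545.
A: Extension rate ≈ 3221.6 / 13545 = 0.238 mm per year.
Specimen B: 2333.2 mm / 0.238 mm per year = 9803.36 years ≈ 9803 varves.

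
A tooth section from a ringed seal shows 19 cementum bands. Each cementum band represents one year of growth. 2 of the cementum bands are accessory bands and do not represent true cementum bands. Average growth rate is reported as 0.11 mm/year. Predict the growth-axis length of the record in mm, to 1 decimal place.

1.9 mm

True cementum band count = 19 − 2 = 17.
Predicted length = 0.11 mm/year × 17 years = 1.9 mm.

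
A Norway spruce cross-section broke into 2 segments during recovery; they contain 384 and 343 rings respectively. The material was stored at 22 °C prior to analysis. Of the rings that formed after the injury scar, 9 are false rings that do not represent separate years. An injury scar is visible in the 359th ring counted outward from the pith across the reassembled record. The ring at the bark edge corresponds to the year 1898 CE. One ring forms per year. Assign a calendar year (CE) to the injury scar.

1539 CE

Total rings = 384 + 343 = 727.
727 − 359 = 368 rings lie beyond the injury scar toward the bark edge.
Removing the 9 false rings leaves 368 − 9 = 359 true rings beyond the injury scar.
1898 − 359 = 1539 CE.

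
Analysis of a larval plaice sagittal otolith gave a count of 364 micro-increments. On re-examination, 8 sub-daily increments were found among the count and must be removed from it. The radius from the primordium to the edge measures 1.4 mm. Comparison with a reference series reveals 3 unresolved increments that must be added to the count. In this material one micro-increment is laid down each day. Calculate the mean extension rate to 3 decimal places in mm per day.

0.004 mm per day

Adjusted count: 364 − 8 + 3 = 359 micro-increments.
Mean rate = 1.4 mm / 359 days ≈ 0.004 mm per day.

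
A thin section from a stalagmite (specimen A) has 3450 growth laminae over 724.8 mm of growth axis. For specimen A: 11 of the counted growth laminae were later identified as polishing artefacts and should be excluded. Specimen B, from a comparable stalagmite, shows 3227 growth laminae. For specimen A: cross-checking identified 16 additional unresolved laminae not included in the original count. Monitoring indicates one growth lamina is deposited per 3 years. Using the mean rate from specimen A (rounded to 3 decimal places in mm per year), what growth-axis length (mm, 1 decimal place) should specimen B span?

Specimen A: adjusted count: 3450 − 11 + 16 = 3455 growth laminae.
Specimen A: 3455 growth laminae at 3 years each span 3455 × 3 = 10365 years.
A: Mean rate = 724.8 mm / 10365 years ≈ 0.070 mm/yr.
Specimen B: at 3 years per growth lamina, 3227 × 3 = 9681 years. For B, 0.070 mm/year × 9681 years = 677.7 mm.

677.7 mm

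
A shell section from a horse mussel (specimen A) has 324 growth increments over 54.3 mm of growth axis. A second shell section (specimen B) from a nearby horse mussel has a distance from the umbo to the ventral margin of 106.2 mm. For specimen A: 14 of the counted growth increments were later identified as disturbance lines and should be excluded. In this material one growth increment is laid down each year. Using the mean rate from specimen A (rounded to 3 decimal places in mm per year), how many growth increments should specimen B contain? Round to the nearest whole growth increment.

607 growth increments

Specimen A: adjusted count: 324 − 14 = 310 growth increments.
A: Extension rate ≈ 54.3 / 310 = 0.175 mm per year.
For B, 106.2 / 0.175 = 606.86 years ≈ 607 growth increments.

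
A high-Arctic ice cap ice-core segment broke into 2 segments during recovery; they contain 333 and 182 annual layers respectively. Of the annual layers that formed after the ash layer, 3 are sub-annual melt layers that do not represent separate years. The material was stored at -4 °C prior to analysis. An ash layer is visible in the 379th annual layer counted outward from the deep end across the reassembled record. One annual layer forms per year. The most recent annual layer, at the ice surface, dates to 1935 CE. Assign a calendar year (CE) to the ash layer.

1802 CE

Total annual layers = 333 + 182 = 515.
515 − 379 = 136 annual layers lie beyond the ash layer toward the ice surface.
136 − 3 false = 133 true annual layers after the ash layer.
1935 − 133 = 1802 CE.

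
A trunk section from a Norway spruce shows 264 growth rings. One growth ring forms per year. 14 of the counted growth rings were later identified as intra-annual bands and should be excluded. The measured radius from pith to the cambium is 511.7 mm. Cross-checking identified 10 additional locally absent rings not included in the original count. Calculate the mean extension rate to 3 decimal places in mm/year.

Adjusted count: 264 − 14 + 10 = 260 growth rings.
Mean rate = 511.7 mm / 260 years ≈ 1.968 mm/year.

1.968 mm/year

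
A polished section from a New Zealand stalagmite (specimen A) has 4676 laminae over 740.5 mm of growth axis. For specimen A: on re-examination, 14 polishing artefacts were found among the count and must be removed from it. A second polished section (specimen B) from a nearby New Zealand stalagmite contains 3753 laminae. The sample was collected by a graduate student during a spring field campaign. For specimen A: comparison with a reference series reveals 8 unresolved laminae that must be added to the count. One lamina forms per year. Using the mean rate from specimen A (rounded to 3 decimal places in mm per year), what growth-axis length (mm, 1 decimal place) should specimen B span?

Specimen A: true lamina count = 4676 − 14 + 8 = 4670.
A: Extension rate ≈ 740.5 / 4670 = 0.159 mm per year.
B's length ≈ 0.159 × 3753 = 596.7 mm.

596.7 mm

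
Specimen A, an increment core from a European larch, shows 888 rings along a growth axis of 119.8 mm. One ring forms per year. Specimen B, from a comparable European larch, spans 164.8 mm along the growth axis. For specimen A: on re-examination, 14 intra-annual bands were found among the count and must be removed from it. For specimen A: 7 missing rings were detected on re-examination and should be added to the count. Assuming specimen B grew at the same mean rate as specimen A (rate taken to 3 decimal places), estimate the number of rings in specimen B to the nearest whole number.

Specimen A: correcting the raw count gives 888 − 14 + 7 = 881 true rings.
A: Extension rate ≈ 119.8 / 881 = 0.136 mm/yr.
For B, 164.8 / 0.136 = 1211.76 years ≈ 1212 rings.

1212 rings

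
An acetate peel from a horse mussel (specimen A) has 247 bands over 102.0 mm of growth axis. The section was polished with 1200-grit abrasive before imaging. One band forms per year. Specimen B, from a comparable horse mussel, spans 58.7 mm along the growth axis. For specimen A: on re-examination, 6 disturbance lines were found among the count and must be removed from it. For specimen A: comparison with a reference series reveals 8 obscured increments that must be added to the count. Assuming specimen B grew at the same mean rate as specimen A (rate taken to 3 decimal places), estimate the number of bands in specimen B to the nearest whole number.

143 bands

Specimen A: true band count = 247 − 6 + 8 = 249.
A: Extension rate ≈ 102.0 / 249 = 0.410 mm/yr.
For B, 58.7 / 0.410 = 143.17 years ≈ 143 bands.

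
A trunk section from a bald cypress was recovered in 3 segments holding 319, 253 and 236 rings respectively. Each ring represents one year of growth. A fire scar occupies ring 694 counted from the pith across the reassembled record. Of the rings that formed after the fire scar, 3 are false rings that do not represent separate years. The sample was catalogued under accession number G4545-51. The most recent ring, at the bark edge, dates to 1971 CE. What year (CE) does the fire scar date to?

1860 CE

Total rings = 319 + 253 + 236 = 808.
The fire scar sits at ring 694 from the pith, so 808 − 694 = 114 rings formed after it.
Excluding 3 false rings: 114 − 3 = 111.
Counting back 111 years from 1971 CE places the fire scar in 1971 − 111 = 1860 CE.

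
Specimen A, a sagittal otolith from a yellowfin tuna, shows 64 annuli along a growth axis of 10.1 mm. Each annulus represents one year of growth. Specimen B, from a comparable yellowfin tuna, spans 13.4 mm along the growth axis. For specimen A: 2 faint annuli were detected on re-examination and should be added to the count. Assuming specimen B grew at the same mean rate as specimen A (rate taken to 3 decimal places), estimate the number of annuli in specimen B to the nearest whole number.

Specimen A: after corrections the count is 64 + 2 = 66 annuli.
A: Extension rate ≈ 10.1 / 66 = 0.153 mm/yr.
Specimen B: 13.4 mm / 0.153 mm per year = 87.58 years ≈ 88 annuli.

88 annuli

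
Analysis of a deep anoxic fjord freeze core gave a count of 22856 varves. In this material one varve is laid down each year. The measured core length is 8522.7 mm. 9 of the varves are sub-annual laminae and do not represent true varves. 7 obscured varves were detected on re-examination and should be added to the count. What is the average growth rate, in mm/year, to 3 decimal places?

True varve count = 22856 − 9 + 7 = 22854.
8522.7 mm over 22854 years gives 8522.7 / 22854 ≈ 0.373 mm/year.

0.373 mm/year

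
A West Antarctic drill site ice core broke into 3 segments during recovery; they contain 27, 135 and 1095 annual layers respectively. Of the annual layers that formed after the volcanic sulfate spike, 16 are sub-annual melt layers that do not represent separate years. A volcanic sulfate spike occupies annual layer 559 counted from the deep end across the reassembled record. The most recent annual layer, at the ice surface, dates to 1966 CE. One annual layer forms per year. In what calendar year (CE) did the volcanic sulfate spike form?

1284 CE

Total annual layers = 27 + 135 + 1095 = 1257.
Between annual layer 559 and the ice surface there are 1257 − 559 = 698 annual layers.
698 − 16 false = 682 true annual layers after the volcanic sulfate spike.
1966 − 682 = 1284 CE.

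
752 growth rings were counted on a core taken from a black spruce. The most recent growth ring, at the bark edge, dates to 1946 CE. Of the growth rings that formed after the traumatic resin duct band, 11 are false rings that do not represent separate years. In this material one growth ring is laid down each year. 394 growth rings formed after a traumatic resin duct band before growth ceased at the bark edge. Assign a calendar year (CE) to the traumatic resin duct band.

394 growth rings formed after the traumatic resin duct band.
394 − 11 false = 383 true growth rings after the traumatic resin duct band.
1946 − 383 = 1563 CE.

1563 CE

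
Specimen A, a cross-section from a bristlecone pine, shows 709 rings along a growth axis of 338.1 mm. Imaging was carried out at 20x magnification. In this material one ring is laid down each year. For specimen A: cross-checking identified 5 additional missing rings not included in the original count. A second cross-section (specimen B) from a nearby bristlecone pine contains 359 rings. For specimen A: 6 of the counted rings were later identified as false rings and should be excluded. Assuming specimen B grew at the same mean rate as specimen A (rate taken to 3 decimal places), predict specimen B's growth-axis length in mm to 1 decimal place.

Specimen A: true ring count = 709 − 6 + 5 = 708.
A: Extension rate ≈ 338.1 / 708 = 0.478 mm/yr.
For B, 0.478 mm/year × 359 years = 171.6 mm.

171.6 mm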